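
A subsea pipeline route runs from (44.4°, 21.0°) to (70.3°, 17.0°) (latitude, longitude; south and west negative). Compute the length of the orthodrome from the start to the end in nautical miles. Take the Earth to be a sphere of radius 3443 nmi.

cos σ = sin φ₁ sin φ₂ + cos φ₁ cos φ₂ cos Δλ
      = sin(44.40°)sin(70.30°) + cos(44.40°)cos(70.30°)cos(-4.00°) = 0.8990
σ = 25.977° → d = Rσ = 3443·0.45338 = 1561 nmi

1561 nmi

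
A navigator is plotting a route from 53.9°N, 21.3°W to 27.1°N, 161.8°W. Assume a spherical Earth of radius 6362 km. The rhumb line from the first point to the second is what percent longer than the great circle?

17.0%

Great circle: σ = 1.6075 rad → d_gc = Rσ = 10226.6 km
Rhumb: Δφ = -0.4677, Δλ = -2.4522, Δψ = -0.6295, q = Δφ/Δψ = 0.7430 → d_rh = R√(Δφ²+q²Δλ²) = 11967.4 km
Excess = (11967.4 − 10226.6) / 10226.6 = 1740.8 / 10226.6 = 17.02% ≈ 17.0%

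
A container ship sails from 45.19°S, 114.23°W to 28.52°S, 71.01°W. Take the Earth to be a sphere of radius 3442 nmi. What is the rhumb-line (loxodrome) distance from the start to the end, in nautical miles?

Rhumb course C = atan2(Δλ, Δψ) with Δψ = ln[tan(π/4+φ₂/2)/tan(π/4+φ₁/2)] = +0.3664, Δλ = +0.7543 → C = 64.09°
d = R·|Δφ| / |cos C| = 3442·0.29095 / 0.43689 = 2292 nmi

2292 nmi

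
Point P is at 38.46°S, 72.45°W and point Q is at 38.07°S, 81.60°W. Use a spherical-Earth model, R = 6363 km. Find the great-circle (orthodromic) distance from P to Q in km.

cos σ = sin φ₁ sin φ₂ + cos φ₁ cos φ₂ cos Δλ
      = sin(-38.46°)sin(-38.07°) + cos(-38.46°)cos(-38.07°)cos(-9.15°) = 0.9921
σ = 7.192° → d = Rσ = 6363·0.12552 = 799 km

799 km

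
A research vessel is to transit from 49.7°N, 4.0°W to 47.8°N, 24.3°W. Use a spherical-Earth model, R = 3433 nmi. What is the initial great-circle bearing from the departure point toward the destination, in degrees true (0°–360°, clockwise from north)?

269.7°

θ = atan2( sin Δλ·cos φ₂ ,  cos φ₁ sin φ₂ − sin φ₁ cos φ₂ cos Δλ )
  = atan2(-0.2330, -0.0013) = 269.67°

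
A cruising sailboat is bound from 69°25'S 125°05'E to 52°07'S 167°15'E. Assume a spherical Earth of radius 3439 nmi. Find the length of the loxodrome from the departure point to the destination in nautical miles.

Δψ = ln[tan(π/4+φ₂/2)/tan(π/4+φ₁/2)] = +0.6366;  Δφ = +0.3019 rad,  Δλ = +0.7359 rad
q = Δφ/Δψ = 0.4743
d = R·√(Δφ² + q²Δλ²) = 3439·0.46154 = 1587 nmi

1587 nmi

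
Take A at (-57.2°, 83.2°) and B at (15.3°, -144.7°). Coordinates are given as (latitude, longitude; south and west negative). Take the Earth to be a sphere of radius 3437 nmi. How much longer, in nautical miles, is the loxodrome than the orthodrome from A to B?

508 nmi

Great circle: cos σ = sin φ₁ sin φ₂ + cos φ₁ cos φ₂ cos Δλ,  σ = 2.1799 rad → d_gc = 7492.2 nmi
Rhumb line: Δψ = +1.4934, q = Δφ/Δψ = 0.8473, d_rh = R√(Δφ²+q²Δλ²) = 7999.9 nmi
Excess = 7999.9 − 7492.2 = 507.7 ≈ 508 nmi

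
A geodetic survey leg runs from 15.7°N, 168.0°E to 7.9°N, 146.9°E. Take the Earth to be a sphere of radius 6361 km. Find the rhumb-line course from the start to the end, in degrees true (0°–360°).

249.3°

Δψ = ln[tan(π/4+φ₂/2)/tan(π/4+φ₁/2)] = -0.1392
Δλ = -0.3683 rad (taken the short way round)
course = atan2(Δλ, Δψ) = 249.30°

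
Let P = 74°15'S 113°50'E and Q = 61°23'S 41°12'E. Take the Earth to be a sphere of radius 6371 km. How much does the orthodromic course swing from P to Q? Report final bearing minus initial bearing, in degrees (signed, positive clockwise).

At departure: θ₁ = atan2(sin Δλ cos φ₂, cos φ₁ sin φ₂ − sin φ₁ cos φ₂ cos Δλ) = 257.58°
At arrival: θ₂ = atan2(sin Δλ cos φ₁, −cos φ₂ sin φ₁ + sin φ₂ cos φ₁ cos Δλ) = 326.39°
Δθ = θ₂ − θ₁ = +68.8°

+68.8°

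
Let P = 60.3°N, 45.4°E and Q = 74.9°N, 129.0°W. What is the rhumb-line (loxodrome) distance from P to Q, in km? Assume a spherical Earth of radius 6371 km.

7309 km

Δψ = ln[tan(π/4+φ₂/2)/tan(π/4+φ₁/2)] = +0.6934;  Δφ = +0.2548 rad,  Δλ = -3.0439 rad
q = Δφ/Δψ = 0.3675
d = R·√(Δφ² + q²Δλ²) = 6371·1.14726 = 7309 km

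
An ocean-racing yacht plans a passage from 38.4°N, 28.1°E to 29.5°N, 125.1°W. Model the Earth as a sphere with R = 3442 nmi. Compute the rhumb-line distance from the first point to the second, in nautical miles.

Rhumb course C = atan2(Δλ, Δψ) with Δψ = ln[tan(π/4+φ₂/2)/tan(π/4+φ₁/2)] = -0.1876, Δλ = -2.6738 → C = 265.99°
d = R·|Δφ| / |cos C| = 3442·0.15533 / 0.07000 = 7639 nmi

7639 nmi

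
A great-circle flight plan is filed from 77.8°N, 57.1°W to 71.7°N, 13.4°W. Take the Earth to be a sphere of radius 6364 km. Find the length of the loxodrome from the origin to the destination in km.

1430 km

Rhumb course C = atan2(Δλ, Δψ) with Δψ = ln[tan(π/4+φ₂/2)/tan(π/4+φ₁/2)] = -0.4102, Δλ = +0.7627 → C = 118.27°
d = R·|Δφ| / |cos C| = 6364·0.10647 / 0.47369 = 1430 km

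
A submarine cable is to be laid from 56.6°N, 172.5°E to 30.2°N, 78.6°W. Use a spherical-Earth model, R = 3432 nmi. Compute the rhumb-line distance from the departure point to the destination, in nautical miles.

Rhumb course C = atan2(Δλ, Δψ) with Δψ = ln[tan(π/4+φ₂/2)/tan(π/4+φ₁/2)] = -0.6506, Δλ = +1.9007 → C = 108.90°
d = R·|Δφ| / |cos C| = 3432·0.46077 / 0.32385 = 4883 nmi

4883 nmi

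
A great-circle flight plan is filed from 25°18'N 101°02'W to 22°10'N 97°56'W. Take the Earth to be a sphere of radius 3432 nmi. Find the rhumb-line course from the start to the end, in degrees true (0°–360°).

Meridional parts: M(φ₁)=+0.4567, M(φ₂)=+0.3969 → ΔM = -0.0597;  Δλ = +0.0541 rad
tan C = Δλ / ΔM = -0.9055 → C = 137.84°

137.8°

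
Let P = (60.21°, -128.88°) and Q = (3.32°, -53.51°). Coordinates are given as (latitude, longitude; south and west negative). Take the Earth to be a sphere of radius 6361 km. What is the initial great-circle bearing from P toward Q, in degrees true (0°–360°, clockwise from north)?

θ = atan2( sin Δλ·cos φ₂ ,  cos φ₁ sin φ₂ − sin φ₁ cos φ₂ cos Δλ )
  = atan2(+0.9660, -0.1901) = 101.13°

101.1°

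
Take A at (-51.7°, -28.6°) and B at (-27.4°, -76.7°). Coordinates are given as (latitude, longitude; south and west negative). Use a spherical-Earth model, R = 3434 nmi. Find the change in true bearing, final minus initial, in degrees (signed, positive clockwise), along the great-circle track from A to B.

+32.4°

At departure: θ₁ = atan2(sin Δλ cos φ₂, cos φ₁ sin φ₂ − sin φ₁ cos φ₂ cos Δλ) = 285.24°
At arrival: θ₂ = atan2(sin Δλ cos φ₁, −cos φ₂ sin φ₁ + sin φ₂ cos φ₁ cos Δλ) = 317.66°
Δθ = θ₂ − θ₁ = +32.4°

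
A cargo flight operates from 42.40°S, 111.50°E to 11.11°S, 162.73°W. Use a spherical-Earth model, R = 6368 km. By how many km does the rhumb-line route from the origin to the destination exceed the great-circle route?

217 km

Great circle: cos σ = sin φ₁ sin φ₂ + cos φ₁ cos φ₂ cos Δλ,  σ = 1.3864 rad → d_gc = 8828.4 km
Rhumb line: Δψ = +0.6235, q = Δφ/Δψ = 0.8759, d_rh = R√(Δφ²+q²Δλ²) = 9045.3 km
Excess = 9045.3 − 8828.4 = 216.9 ≈ 217 km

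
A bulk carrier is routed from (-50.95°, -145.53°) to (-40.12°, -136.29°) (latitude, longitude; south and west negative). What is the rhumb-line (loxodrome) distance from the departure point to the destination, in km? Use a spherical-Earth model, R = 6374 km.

1402 km

Rhumb course C = atan2(Δλ, Δψ) with Δψ = ln[tan(π/4+φ₂/2)/tan(π/4+φ₁/2)] = +0.2711, Δλ = +0.1613 → C = 30.75°
d = R·|Δφ| / |cos C| = 6374·0.18902 / 0.85943 = 1402 km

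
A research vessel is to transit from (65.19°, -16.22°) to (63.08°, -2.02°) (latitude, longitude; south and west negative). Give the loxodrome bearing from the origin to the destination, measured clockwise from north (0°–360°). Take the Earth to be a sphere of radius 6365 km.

108.8°

Meridional parts: M(φ₁)=+1.5143, M(φ₂)=+1.4299 → ΔM = -0.0845;  Δλ = +0.2478 rad
tan C = Δλ / ΔM = -2.9343 → C = 108.82°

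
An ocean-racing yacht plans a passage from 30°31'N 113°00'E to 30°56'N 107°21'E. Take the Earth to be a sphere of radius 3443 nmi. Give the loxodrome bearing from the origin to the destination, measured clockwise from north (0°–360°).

274.9°

Meridional parts: M(φ₁)=+0.5597, M(φ₂)=+0.5682 → ΔM = +0.0085;  Δλ = -0.0986 rad
tan C = Δλ / ΔM = -11.6565 → C = 274.90°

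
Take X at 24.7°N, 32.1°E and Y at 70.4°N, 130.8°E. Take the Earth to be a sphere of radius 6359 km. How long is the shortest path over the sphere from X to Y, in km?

7731 km

Haversine: a = sin²(Δφ/2)+cos φ₁ cos φ₂ sin²(Δλ/2) = 0.32622;  σ = 2·atan2(√a,√(1−a))
σ = 69.662° → d = Rσ = 6359·1.21583 = 7731 km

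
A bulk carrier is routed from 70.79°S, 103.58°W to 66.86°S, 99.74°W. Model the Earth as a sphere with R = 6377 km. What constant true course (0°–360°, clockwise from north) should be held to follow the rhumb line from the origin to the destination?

Δψ = ln[tan(π/4+φ₂/2)/tan(π/4+φ₁/2)] = +0.1904
Δλ = +0.0670 rad (taken the short way round)
course = atan2(Δλ, Δψ) = 19.39°

19.4°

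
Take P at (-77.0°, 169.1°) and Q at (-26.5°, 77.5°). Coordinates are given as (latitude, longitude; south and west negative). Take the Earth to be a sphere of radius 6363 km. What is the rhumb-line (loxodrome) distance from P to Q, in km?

7715 km

Rhumb course C = atan2(Δλ, Δψ) with Δψ = ln[tan(π/4+φ₂/2)/tan(π/4+φ₁/2)] = +1.6922, Δλ = -1.5987 → C = 316.63°
d = R·|Δφ| / |cos C| = 6363·0.88139 / 0.72689 = 7715 km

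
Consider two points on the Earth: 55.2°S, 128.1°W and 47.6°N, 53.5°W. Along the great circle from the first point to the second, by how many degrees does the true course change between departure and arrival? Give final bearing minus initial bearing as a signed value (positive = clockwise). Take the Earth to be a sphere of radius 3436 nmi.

Initial bearing θ₁ = atan2(sin Δλ cos φ₂, cos φ₁ sin φ₂ − sin φ₁ cos φ₂ cos Δλ) = 48.83°
Final bearing θ₂ = (initial bearing from the destination back to the start) + 180° = 39.58°
Δθ = θ₂ − θ₁ = -9.3°

-9.3°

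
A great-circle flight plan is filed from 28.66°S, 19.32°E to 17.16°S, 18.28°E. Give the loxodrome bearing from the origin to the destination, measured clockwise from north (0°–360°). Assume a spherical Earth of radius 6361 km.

355.2°

Δψ = ln[tan(π/4+φ₂/2)/tan(π/4+φ₁/2)] = +0.2184
Δλ = -0.0182 rad (taken the short way round)
course = atan2(Δλ, Δψ) = 355.25°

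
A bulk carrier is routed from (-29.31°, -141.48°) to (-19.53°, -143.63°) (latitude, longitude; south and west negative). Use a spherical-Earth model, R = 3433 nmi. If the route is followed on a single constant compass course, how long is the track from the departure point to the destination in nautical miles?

598 nmi

Rhumb course C = atan2(Δλ, Δψ) with Δψ = ln[tan(π/4+φ₂/2)/tan(π/4+φ₁/2)] = +0.1878, Δλ = -0.0375 → C = 348.70°
d = R·|Δφ| / |cos C| = 3433·0.17069 / 0.98061 = 598 nmi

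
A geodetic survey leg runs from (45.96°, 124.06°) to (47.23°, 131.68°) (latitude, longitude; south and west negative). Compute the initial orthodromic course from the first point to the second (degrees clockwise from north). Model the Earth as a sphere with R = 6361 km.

θ = atan2( sin Δλ·cos φ₂ ,  cos φ₁ sin φ₂ − sin φ₁ cos φ₂ cos Δλ )
  = atan2(+0.0900, +0.0265) = 73.62°

73.6°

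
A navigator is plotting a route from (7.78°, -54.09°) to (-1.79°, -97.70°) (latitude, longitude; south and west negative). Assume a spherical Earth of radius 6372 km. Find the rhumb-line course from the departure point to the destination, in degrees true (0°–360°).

257.6°

Meridional parts: M(φ₁)=+0.1362, M(φ₂)=-0.0312 → ΔM = -0.1675;  Δλ = -0.7611 rad
tan C = Δλ / ΔM = +4.5454 → C = 257.59°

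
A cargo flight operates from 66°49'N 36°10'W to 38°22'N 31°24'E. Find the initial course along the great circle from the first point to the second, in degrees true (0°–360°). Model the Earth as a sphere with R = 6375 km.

92.4°

θ = atan2( sin Δλ·cos φ₂ ,  cos φ₁ sin φ₂ − sin φ₁ cos φ₂ cos Δλ )
  = atan2(+0.7247, -0.0307) = 92.42°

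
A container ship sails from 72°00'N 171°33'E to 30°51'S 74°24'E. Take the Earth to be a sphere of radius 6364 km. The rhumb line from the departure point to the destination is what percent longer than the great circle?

Great circle: σ = 2.1185 rad → d_gc = Rσ = 13482.0 km
Rhumb: Δφ = -1.7951, Δλ = -1.6956, Δψ = -2.4092, q = Δφ/Δψ = 0.7451 → d_rh = R√(Δφ²+q²Δλ²) = 13969.4 km
Excess = (13969.4 − 13482.0) / 13482.0 = 487.4 / 13482.0 = 3.62% ≈ 3.6%

3.6%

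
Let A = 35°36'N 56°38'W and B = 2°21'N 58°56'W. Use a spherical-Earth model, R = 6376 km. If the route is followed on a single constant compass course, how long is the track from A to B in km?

3708 km

Rhumb course C = atan2(Δλ, Δψ) with Δψ = ln[tan(π/4+φ₂/2)/tan(π/4+φ₁/2)] = -0.6246, Δλ = -0.0401 → C = 183.68°
d = R·|Δφ| / |cos C| = 6376·0.58032 / 0.99794 = 3708 km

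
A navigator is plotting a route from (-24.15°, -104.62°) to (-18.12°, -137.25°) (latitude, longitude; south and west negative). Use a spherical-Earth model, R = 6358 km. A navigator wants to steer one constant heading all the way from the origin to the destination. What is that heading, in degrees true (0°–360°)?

Δψ = ln[tan(π/4+φ₂/2)/tan(π/4+φ₁/2)] = +0.1129
Δλ = -0.5695 rad (taken the short way round)
course = atan2(Δλ, Δψ) = 281.21°

281.2°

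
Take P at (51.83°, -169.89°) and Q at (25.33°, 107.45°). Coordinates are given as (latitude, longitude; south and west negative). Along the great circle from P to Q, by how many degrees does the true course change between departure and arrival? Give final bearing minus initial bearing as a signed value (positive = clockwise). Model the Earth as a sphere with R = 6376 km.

At departure: θ₁ = atan2(sin Δλ cos φ₂, cos φ₁ sin φ₂ − sin φ₁ cos φ₂ cos Δλ) = 280.96°
At arrival: θ₂ = atan2(sin Δλ cos φ₁, −cos φ₂ sin φ₁ + sin φ₂ cos φ₁ cos Δλ) = 222.16°
Δθ = θ₂ − θ₁ = -58.8°

-58.8°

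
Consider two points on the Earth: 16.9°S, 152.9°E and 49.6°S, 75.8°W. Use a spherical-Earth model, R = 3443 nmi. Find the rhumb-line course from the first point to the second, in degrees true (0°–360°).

Meridional parts: M(φ₁)=-0.2993, M(φ₂)=-0.9999 → ΔM = -0.7005;  Δλ = +2.2916 rad
tan C = Δλ / ΔM = -3.2712 → C = 107.00°

107.0°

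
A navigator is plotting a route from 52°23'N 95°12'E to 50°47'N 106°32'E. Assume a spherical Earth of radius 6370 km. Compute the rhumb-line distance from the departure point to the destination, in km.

Rhumb course C = atan2(Δλ, Δψ) with Δψ = ln[tan(π/4+φ₂/2)/tan(π/4+φ₁/2)] = -0.0449, Δλ = +0.1978 → C = 102.80°
d = R·|Δφ| / |cos C| = 6370·0.02793 / 0.22158 = 803 km

803 km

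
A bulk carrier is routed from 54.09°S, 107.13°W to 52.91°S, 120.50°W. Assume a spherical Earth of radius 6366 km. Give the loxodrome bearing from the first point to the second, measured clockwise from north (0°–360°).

Meridional parts: M(φ₁)=-1.1269, M(φ₂)=-1.0922 → ΔM = +0.0346;  Δλ = -0.2334 rad
tan C = Δλ / ΔM = -6.7391 → C = 278.44°

278.4°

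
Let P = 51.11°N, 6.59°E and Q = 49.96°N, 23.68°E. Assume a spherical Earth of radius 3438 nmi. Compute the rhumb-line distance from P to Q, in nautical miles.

655 nmi

Rhumb course C = atan2(Δλ, Δψ) with Δψ = ln[tan(π/4+φ₂/2)/tan(π/4+φ₁/2)] = -0.0316, Δλ = +0.2983 → C = 96.04°
d = R·|Δφ| / |cos C| = 3438·0.02007 / 0.10529 = 655 nmi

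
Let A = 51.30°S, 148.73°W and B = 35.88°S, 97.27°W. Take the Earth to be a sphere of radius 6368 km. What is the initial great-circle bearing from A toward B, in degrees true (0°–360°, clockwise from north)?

87.5°

N = sin Δλ·cos φ₂ = +0.6338;  D = cos φ₁ sin φ₂ − sin φ₁ cos φ₂ cos Δλ = +0.0275
initial course = atan2(N, D) = 87.51°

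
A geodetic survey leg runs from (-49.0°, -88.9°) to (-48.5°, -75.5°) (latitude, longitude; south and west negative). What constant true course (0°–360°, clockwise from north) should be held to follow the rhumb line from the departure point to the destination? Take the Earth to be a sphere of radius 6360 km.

Δψ = ln[tan(π/4+φ₂/2)/tan(π/4+φ₁/2)] = +0.0132
Δλ = +0.2339 rad (taken the short way round)
course = atan2(Δλ, Δψ) = 86.76°

86.8°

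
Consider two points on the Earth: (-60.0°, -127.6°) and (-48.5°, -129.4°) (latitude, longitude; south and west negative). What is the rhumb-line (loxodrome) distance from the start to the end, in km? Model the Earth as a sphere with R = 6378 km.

1285 km

Δψ = ln[tan(π/4+φ₂/2)/tan(π/4+φ₁/2)] = +0.3464;  Δφ = +0.2007 rad,  Δλ = -0.0314 rad
q = Δφ/Δψ = 0.5794
d = R·√(Δφ² + q²Δλ²) = 6378·0.20154 = 1285 km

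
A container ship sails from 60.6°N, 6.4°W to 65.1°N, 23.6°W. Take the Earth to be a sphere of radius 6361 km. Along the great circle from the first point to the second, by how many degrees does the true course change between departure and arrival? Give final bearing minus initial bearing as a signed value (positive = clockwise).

-15.3°

At departure: θ₁ = atan2(sin Δλ cos φ₂, cos φ₁ sin φ₂ − sin φ₁ cos φ₂ cos Δλ) = 307.30°
At arrival: θ₂ = atan2(sin Δλ cos φ₁, −cos φ₂ sin φ₁ + sin φ₂ cos φ₁ cos Δλ) = 291.96°
Δθ = θ₂ − θ₁ = -15.3°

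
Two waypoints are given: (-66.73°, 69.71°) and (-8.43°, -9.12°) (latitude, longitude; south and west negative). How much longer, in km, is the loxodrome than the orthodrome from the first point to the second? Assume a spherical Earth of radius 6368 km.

331 km

Great circle: cos σ = sin φ₁ sin φ₂ + cos φ₁ cos φ₂ cos Δλ,  σ = 1.3588 rad → d_gc = 8653.0 km
Rhumb line: Δψ = +1.4327, q = Δφ/Δψ = 0.7102, d_rh = R√(Δφ²+q²Δλ²) = 8983.7 km
Excess = 8983.7 − 8653.0 = 330.7 ≈ 331 km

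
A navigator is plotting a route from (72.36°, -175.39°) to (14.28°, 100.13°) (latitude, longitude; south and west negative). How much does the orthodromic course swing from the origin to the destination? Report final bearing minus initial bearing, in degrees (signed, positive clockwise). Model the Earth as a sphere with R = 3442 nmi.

At departure: θ₁ = atan2(sin Δλ cos φ₂, cos φ₁ sin φ₂ − sin φ₁ cos φ₂ cos Δλ) = 269.16°
At arrival: θ₂ = atan2(sin Δλ cos φ₁, −cos φ₂ sin φ₁ + sin φ₂ cos φ₁ cos Δλ) = 198.22°
Δθ = θ₂ − θ₁ = -70.9°

-70.9°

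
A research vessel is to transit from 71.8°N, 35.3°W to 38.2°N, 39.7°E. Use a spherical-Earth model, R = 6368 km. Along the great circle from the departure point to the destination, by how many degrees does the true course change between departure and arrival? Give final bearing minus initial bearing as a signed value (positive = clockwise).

+66.6°

Initial bearing θ₁ = atan2(sin Δλ cos φ₂, cos φ₁ sin φ₂ − sin φ₁ cos φ₂ cos Δλ) = 90.01°
Final bearing θ₂ = (initial bearing from the destination back to the start) + 180° = 156.58°
Δθ = θ₂ − θ₁ = +66.6°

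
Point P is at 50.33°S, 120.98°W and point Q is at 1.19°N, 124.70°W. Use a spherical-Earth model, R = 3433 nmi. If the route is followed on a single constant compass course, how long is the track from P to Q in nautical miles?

3093 nmi

Rhumb course C = atan2(Δλ, Δψ) with Δψ = ln[tan(π/4+φ₂/2)/tan(π/4+φ₁/2)] = +1.0404, Δλ = -0.0649 → C = 356.43°
d = R·|Δφ| / |cos C| = 3433·0.89919 / 0.99806 = 3093 nmi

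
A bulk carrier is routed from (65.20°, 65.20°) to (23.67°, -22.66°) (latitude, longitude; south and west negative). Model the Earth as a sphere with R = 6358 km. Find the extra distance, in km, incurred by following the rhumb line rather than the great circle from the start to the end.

440 km

Great circle: cos σ = sin φ₁ sin φ₂ + cos φ₁ cos φ₂ cos Δλ,  σ = 1.1823 rad → d_gc = 7517.12 km
Rhumb line: Δψ = -1.0893, q = Δφ/Δψ = 0.6654, d_rh = R√(Δφ²+q²Δλ²) = 7957.58 km
Excess = 7957.58 − 7517.12 = 440.46 ≈ 440 km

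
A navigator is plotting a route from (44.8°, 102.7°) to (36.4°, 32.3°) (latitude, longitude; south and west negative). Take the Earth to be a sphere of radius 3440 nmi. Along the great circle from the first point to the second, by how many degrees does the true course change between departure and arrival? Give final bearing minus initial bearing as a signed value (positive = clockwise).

At departure: θ₁ = atan2(sin Δλ cos φ₂, cos φ₁ sin φ₂ − sin φ₁ cos φ₂ cos Δλ) = 286.93°
At arrival: θ₂ = atan2(sin Δλ cos φ₁, −cos φ₂ sin φ₁ + sin φ₂ cos φ₁ cos Δλ) = 237.50°
Δθ = θ₂ − θ₁ = -49.4°

-49.4°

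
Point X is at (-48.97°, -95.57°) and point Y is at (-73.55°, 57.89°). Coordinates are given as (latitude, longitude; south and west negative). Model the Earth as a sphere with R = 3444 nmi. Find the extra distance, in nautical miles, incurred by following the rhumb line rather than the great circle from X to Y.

Great circle: cos σ = sin φ₁ sin φ₂ + cos φ₁ cos φ₂ cos Δλ,  σ = 0.9798 rad → d_gc = 3374.5 nmi
Rhumb line: Δψ = -0.9511, q = Δφ/Δψ = 0.4510, d_rh = R√(Δφ²+q²Δλ²) = 4415.1 nmi
Excess = 4415.1 − 3374.5 = 1040.6 ≈ 1041 nmi

1041 nmi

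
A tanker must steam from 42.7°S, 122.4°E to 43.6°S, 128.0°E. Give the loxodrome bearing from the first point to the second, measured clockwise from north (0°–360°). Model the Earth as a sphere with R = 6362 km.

Δψ = ln[tan(π/4+φ₂/2)/tan(π/4+φ₁/2)] = -0.0215
Δλ = +0.0977 rad (taken the short way round)
course = atan2(Δλ, Δψ) = 102.42°

102.4°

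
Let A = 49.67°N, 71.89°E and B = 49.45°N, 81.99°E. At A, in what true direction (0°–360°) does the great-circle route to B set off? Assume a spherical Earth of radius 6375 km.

88.1°

θ = atan2( sin Δλ·cos φ₂ ,  cos φ₁ sin φ₂ − sin φ₁ cos φ₂ cos Δλ )
  = atan2(+0.1140, +0.0038) = 88.07°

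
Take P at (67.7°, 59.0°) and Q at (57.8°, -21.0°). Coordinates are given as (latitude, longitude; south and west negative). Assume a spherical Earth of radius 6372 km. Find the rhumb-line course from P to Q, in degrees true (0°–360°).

254.7°

Meridional parts: M(φ₁)=+1.6241, M(φ₂)=+1.2426 → ΔM = -0.3815;  Δλ = -1.3963 rad
tan C = Δλ / ΔM = +3.6603 → C = 254.72°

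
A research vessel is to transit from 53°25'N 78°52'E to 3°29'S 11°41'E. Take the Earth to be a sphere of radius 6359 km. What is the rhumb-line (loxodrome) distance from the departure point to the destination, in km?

8949 km

Δψ = ln[tan(π/4+φ₂/2)/tan(π/4+φ₁/2)] = -1.1678;  Δφ = -0.9931 rad,  Δλ = -1.1726 rad
q = Δφ/Δψ = 0.8504
d = R·√(Δφ² + q²Δλ²) = 6359·1.40731 = 8949 km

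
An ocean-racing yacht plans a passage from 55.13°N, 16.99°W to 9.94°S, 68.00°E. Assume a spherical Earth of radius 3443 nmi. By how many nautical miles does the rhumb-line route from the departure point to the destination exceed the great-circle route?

124 nmi

Great circle: cos σ = sin φ₁ sin φ₂ + cos φ₁ cos φ₂ cos Δλ,  σ = 1.6634 rad → d_gc = 5727.0 nmi
Rhumb line: Δψ = -1.3326, q = Δφ/Δψ = 0.8523, d_rh = R√(Δφ²+q²Δλ²) = 5851.1 nmi
Excess = 5851.1 − 5727.0 = 124.1 ≈ 124 nmi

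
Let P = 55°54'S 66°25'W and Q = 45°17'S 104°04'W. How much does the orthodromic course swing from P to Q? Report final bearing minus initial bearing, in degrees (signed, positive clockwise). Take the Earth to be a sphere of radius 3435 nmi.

+29.6°

Initial bearing θ₁ = atan2(sin Δλ cos φ₂, cos φ₁ sin φ₂ − sin φ₁ cos φ₂ cos Δλ) = 278.33°
Final bearing θ₂ = (initial bearing from the destination back to the start) + 180° = 307.96°
Δθ = θ₂ − θ₁ = +29.6°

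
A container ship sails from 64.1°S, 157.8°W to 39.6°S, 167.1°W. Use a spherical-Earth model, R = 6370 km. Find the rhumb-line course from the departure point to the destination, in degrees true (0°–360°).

Meridional parts: M(φ₁)=-1.4699, M(φ₂)=-0.7538 → ΔM = +0.7161;  Δλ = -0.1623 rad
tan C = Δλ / ΔM = -0.2267 → C = 347.23°

347.2°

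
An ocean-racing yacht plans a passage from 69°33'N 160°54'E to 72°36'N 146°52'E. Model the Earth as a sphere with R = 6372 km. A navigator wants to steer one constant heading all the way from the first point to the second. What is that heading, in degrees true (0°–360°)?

Meridional parts: M(φ₁)=+1.7127, M(φ₂)=+1.8772 → ΔM = +0.1645;  Δλ = -0.2449 rad
tan C = Δλ / ΔM = -1.4891 → C = 303.88°

303.9°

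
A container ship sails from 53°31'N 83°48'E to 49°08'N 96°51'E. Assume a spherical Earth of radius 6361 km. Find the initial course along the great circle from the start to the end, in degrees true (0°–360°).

θ = atan2( sin Δλ·cos φ₂ ,  cos φ₁ sin φ₂ − sin φ₁ cos φ₂ cos Δλ )
  = atan2(+0.1477, -0.0628) = 113.04°

113.0°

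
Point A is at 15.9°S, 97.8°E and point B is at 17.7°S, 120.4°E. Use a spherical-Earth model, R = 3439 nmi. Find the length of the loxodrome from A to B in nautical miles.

1303 nmi

Rhumb course C = atan2(Δλ, Δψ) with Δψ = ln[tan(π/4+φ₂/2)/tan(π/4+φ₁/2)] = -0.0328, Δλ = +0.3944 → C = 94.76°
d = R·|Δφ| / |cos C| = 3439·0.03142 / 0.08291 = 1303 nmi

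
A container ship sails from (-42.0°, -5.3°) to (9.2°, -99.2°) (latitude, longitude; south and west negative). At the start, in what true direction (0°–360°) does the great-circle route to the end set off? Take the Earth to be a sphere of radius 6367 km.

N = sin Δλ·cos φ₂ = -0.9849;  D = cos φ₁ sin φ₂ − sin φ₁ cos φ₂ cos Δλ = +0.0739
initial course = atan2(N, D) = 274.29°

274.3°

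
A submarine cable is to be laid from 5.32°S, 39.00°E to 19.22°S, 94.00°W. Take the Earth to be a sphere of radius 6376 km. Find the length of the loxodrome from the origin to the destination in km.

14506 km

Δψ = ln[tan(π/4+φ₂/2)/tan(π/4+φ₁/2)] = -0.2489;  Δφ = -0.2426 rad,  Δλ = -2.3213 rad
q = Δφ/Δψ = 0.9745
d = R·√(Δφ² + q²Δλ²) = 6376·2.27514 = 14506 km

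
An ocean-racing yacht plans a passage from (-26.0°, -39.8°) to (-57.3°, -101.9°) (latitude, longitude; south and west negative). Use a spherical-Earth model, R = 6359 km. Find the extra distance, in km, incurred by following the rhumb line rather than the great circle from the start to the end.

144 km

Great circle: cos σ = sin φ₁ sin φ₂ + cos φ₁ cos φ₂ cos Δλ,  σ = 0.9322 rad → d_gc = 5927.6 km
Rhumb line: Δψ = -0.7561, q = Δφ/Δψ = 0.7225, d_rh = R√(Δφ²+q²Δλ²) = 6071.5 km
Excess = 6071.5 − 5927.6 = 143.9 ≈ 144 km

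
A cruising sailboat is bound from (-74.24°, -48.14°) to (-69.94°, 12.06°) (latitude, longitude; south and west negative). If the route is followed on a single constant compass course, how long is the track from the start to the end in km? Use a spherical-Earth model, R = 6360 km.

2100 km

Δψ = ln[tan(π/4+φ₂/2)/tan(π/4+φ₁/2)] = +0.2452;  Δφ = +0.0750 rad,  Δλ = +1.0507 rad
q = Δφ/Δψ = 0.3061
d = R·√(Δφ² + q²Δλ²) = 6360·0.33022 = 2100 km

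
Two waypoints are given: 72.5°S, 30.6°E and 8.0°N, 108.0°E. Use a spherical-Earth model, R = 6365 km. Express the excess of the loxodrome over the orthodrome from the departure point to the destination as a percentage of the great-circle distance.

3.3%

Great circle: σ = 1.6386 rad → d_gc = Rσ = 10429.8 km
Rhumb: Δφ = +1.4050, Δλ = +1.3509, Δψ = +2.0114, q = Δφ/Δψ = 0.6985 → d_rh = R√(Δφ²+q²Δλ²) = 10772.4 km
Excess = (10772.4 − 10429.8) / 10429.8 = 342.6 / 10429.8 = 3.28% ≈ 3.3%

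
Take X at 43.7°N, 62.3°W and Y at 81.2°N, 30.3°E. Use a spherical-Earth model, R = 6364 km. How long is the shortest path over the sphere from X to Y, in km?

cos σ = sin φ₁ sin φ₂ + cos φ₁ cos φ₂ cos Δλ
      = sin(43.70°)sin(81.20°) + cos(43.70°)cos(81.20°)cos(92.60°) = 0.6777
σ = 47.333° → d = Rσ = 6364·0.82612 = 5257 km

5257 km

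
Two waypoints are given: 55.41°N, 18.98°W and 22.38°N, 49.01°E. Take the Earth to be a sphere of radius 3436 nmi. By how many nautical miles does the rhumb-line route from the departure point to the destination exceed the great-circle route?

Great circle: cos σ = sin φ₁ sin φ₂ + cos φ₁ cos φ₂ cos Δλ,  σ = 1.0354 rad → d_gc = 3557.7 nmi
Rhumb line: Δψ = -0.7658, q = Δφ/Δψ = 0.7527, d_rh = R√(Δφ²+q²Δλ²) = 3652.9 nmi
Excess = 3652.9 − 3557.7 = 95.2 ≈ 95 nmi

95 nmi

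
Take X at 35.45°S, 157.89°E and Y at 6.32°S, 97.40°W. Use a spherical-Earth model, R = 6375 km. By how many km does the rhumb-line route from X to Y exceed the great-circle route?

290 km

Great circle: cos σ = sin φ₁ sin φ₂ + cos φ₁ cos φ₂ cos Δλ,  σ = 1.7130 rad → d_gc = 10920.5 km
Rhumb line: Δψ = +0.5519, q = Δφ/Δψ = 0.9212, d_rh = R√(Δφ²+q²Δλ²) = 11210.9 km
Excess = 11210.9 − 10920.5 = 290.4 ≈ 290 km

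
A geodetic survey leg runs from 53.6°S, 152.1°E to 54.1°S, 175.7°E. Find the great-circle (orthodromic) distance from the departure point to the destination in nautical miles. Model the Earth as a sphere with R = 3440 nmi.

Haversine: a = sin²(Δφ/2)+cos φ₁ cos φ₂ sin²(Δλ/2) = 0.01457;  σ = 2·atan2(√a,√(1−a))
σ = 13.866° → d = Rσ = 3440·0.24201 = 833 nmi

833 nmi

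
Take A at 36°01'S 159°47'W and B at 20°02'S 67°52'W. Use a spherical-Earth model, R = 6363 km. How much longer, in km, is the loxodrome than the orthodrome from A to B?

270 km

Great circle: cos σ = sin φ₁ sin φ₂ + cos φ₁ cos φ₂ cos Δλ,  σ = 1.3939 rad → d_gc = 8869.1 km
Rhumb line: Δψ = +0.3176, q = Δφ/Δψ = 0.8782, d_rh = R√(Δφ²+q²Δλ²) = 9139.0 km
Excess = 9139.0 − 8869.1 = 269.9 ≈ 270 km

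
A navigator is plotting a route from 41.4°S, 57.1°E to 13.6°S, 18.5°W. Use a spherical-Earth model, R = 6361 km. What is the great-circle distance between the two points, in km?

cos σ = sin φ₁ sin φ₂ + cos φ₁ cos φ₂ cos Δλ
      = sin(-41.40°)sin(-13.60°) + cos(-41.40°)cos(-13.60°)cos(-75.60°) = 0.3368
σ = 70.317° → d = Rσ = 6361·1.22726 = 7807 km

7807 km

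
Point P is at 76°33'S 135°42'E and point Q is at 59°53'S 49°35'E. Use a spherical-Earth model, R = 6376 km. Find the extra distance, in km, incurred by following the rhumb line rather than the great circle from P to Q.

308 km

Great circle: cos σ = sin φ₁ sin φ₂ + cos φ₁ cos φ₂ cos Δλ,  σ = 0.5564 rad → d_gc = 3547.3 km
Rhumb line: Δψ = +0.8249, q = Δφ/Δψ = 0.3526, d_rh = R√(Δφ²+q²Δλ²) = 3854.9 km
Excess = 3854.9 − 3547.3 = 307.6 ≈ 308 km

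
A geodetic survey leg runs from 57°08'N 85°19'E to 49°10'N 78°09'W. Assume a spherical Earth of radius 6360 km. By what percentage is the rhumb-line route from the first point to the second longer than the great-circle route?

34.6%

Great circle: σ = 1.2710 rad → d_gc = Rσ = 8083.5 km
Rhumb: Δφ = -0.1390, Δλ = -2.8530, Δψ = -0.2327, q = Δφ/Δψ = 0.5975 → d_rh = R√(Δφ²+q²Δλ²) = 10878.0 km
Excess = (10878.0 − 8083.5) / 8083.5 = 2794.5 / 8083.5 = 34.57% ≈ 34.6%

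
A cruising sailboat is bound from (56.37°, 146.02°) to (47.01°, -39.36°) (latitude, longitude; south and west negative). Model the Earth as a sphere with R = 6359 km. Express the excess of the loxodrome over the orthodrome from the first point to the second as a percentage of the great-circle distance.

41.3%

Great circle: σ = 1.3356 rad → d_gc = Rσ = 8492.8 km
Rhumb: Δφ = -0.1634, Δλ = +3.0477, Δψ = -0.2648, q = Δφ/Δψ = 0.6170 → d_rh = R√(Δφ²+q²Δλ²) = 12002.8 km
Excess = (12002.8 − 8492.8) / 8492.8 = 3510.0 / 8492.8 = 41.33% ≈ 41.3%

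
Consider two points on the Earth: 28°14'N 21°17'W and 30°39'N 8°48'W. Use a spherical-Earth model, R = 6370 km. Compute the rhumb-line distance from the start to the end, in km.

1238 km

Δψ = ln[tan(π/4+φ₂/2)/tan(π/4+φ₁/2)] = +0.0484;  Δφ = +0.0422 rad,  Δλ = +0.2179 rad
q = Δφ/Δψ = 0.8708
d = R·√(Δφ² + q²Δλ²) = 6370·0.19435 = 1238 km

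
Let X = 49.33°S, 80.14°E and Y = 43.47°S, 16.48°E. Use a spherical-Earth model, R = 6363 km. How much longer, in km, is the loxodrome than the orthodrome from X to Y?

Great circle: cos σ = sin φ₁ sin φ₂ + cos φ₁ cos φ₂ cos Δλ,  σ = 0.7500 rad → d_gc = 4772.5 km
Rhumb line: Δψ = +0.1485, q = Δφ/Δψ = 0.6887, d_rh = R√(Δφ²+q²Δλ²) = 4911.9 km
Excess = 4911.9 − 4772.5 = 139.4 ≈ 139 km

139 km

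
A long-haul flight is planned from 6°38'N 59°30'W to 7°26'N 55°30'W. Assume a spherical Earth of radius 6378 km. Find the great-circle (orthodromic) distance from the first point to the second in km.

451 km

Haversine: a = sin²(Δφ/2)+cos φ₁ cos φ₂ sin²(Δλ/2) = 0.00125;  σ = 2·atan2(√a,√(1−a))
σ = 4.050° → d = Rσ = 6378·0.07068 = 451 km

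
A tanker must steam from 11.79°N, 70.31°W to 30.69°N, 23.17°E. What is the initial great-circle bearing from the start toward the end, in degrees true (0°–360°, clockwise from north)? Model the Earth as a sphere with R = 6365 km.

θ = atan2( sin Δλ·cos φ₂ ,  cos φ₁ sin φ₂ − sin φ₁ cos φ₂ cos Δλ )
  = atan2(+0.8584, +0.5103) = 59.27°

59.3°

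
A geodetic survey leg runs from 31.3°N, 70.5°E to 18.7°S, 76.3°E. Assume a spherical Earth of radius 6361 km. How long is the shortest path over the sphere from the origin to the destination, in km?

cos σ = sin φ₁ sin φ₂ + cos φ₁ cos φ₂ cos Δλ
      = sin(31.30°)sin(-18.70°) + cos(31.30°)cos(-18.70°)cos(5.80°) = 0.6386
σ = 50.309° → d = Rσ = 6361·0.87806 = 5585 km

5585 km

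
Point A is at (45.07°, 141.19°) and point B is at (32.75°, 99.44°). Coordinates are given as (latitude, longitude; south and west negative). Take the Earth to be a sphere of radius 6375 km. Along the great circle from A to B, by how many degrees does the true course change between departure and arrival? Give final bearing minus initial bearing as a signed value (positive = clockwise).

-27.1°

At departure: θ₁ = atan2(sin Δλ cos φ₂, cos φ₁ sin φ₂ − sin φ₁ cos φ₂ cos Δλ) = 263.67°
At arrival: θ₂ = atan2(sin Δλ cos φ₁, −cos φ₂ sin φ₁ + sin φ₂ cos φ₁ cos Δλ) = 236.57°
Δθ = θ₂ − θ₁ = -27.1°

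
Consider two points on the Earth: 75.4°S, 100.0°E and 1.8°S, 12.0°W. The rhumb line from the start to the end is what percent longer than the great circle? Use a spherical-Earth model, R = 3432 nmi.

9.3%

Great circle: σ = 1.6348 rad → d_gc = Rσ = 5610.7 nmi
Rhumb: Δφ = +1.2846, Δλ = -1.9548, Δψ = +2.0235, q = Δφ/Δψ = 0.6348 → d_rh = R√(Δφ²+q²Δλ²) = 6129.8 nmi
Excess = (6129.8 − 5610.7) / 5610.7 = 519.1 / 5610.7 = 9.252% ≈ 9.3%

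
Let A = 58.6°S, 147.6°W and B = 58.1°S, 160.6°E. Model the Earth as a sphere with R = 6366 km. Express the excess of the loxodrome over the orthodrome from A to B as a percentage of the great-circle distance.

2.6%

Great circle: σ = 0.4626 rad → d_gc = Rσ = 2944.8 km
Rhumb: Δφ = +0.0087, Δλ = -0.9041, Δψ = +0.0166, q = Δφ/Δψ = 0.5247 → d_rh = R√(Δφ²+q²Δλ²) = 3020.5 km
Excess = (3020.5 − 2944.8) / 2944.8 = 75.7 / 2944.8 = 2.57% ≈ 2.6%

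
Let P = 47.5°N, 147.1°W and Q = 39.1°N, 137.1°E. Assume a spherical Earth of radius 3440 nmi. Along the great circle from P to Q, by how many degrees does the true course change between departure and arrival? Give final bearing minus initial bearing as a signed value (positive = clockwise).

-56.3°

At departure: θ₁ = atan2(sin Δλ cos φ₂, cos φ₁ sin φ₂ − sin φ₁ cos φ₂ cos Δλ) = 290.80°
At arrival: θ₂ = atan2(sin Δλ cos φ₁, −cos φ₂ sin φ₁ + sin φ₂ cos φ₁ cos Δλ) = 234.47°
Δθ = θ₂ − θ₁ = -56.3°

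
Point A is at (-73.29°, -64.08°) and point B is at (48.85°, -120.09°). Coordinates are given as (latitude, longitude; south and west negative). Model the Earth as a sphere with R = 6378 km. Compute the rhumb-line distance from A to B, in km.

Δψ = ln[tan(π/4+φ₂/2)/tan(π/4+φ₁/2)] = +2.8981;  Δφ = +2.1317 rad,  Δλ = -0.9776 rad
q = Δφ/Δψ = 0.7356
d = R·√(Δφ² + q²Δλ²) = 6378·2.24975 = 14349 km

14349 km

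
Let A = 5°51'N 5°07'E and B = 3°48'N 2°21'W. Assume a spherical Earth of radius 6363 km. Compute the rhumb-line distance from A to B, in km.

857 km

Rhumb course C = atan2(Δλ, Δψ) with Δψ = ln[tan(π/4+φ₂/2)/tan(π/4+φ₁/2)] = -0.0359, Δλ = -0.1303 → C = 254.59°
d = R·|Δφ| / |cos C| = 6363·0.03578 / 0.26564 = 857 km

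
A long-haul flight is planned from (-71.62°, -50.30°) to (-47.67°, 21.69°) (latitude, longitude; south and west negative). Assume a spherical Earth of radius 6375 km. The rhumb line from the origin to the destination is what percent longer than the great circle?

Great circle: σ = 0.6963 rad → d_gc = Rσ = 4439.0 km
Rhumb: Δφ = +0.4180, Δλ = +1.2565, Δψ = +0.8726, q = Δφ/Δψ = 0.4790 → d_rh = R√(Δφ²+q²Δλ²) = 4671.6 km
Excess = (4671.6 − 4439.0) / 4439.0 = 232.6 / 4439.0 = 5.24% ≈ 5.2%

5.2%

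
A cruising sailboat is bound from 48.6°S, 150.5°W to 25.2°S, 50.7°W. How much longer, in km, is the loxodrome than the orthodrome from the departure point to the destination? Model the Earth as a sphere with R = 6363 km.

Great circle: cos σ = sin φ₁ sin φ₂ + cos φ₁ cos φ₂ cos Δλ,  σ = 1.3515 rad → d_gc = 8599.7 km
Rhumb line: Δψ = +0.5185, q = Δφ/Δψ = 0.7877, d_rh = R√(Δφ²+q²Δλ²) = 9108.9 km
Excess = 9108.9 − 8599.7 = 509.2 ≈ 509 km

509 km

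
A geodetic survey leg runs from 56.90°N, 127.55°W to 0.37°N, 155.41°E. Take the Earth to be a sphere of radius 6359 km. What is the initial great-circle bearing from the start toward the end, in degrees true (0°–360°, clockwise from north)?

259.3°

N = sin Δλ·cos φ₂ = -0.9745;  D = cos φ₁ sin φ₂ − sin φ₁ cos φ₂ cos Δλ = -0.1843
initial course = atan2(N, D) = 259.29°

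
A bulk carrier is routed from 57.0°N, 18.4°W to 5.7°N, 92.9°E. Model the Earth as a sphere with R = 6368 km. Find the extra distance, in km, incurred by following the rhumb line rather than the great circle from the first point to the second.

710 km

Great circle: cos σ = sin φ₁ sin φ₂ + cos φ₁ cos φ₂ cos Δλ,  σ = 1.6846 rad → d_gc = 10727.6 km
Rhumb line: Δψ = -1.1170, q = Δφ/Δψ = 0.8016, d_rh = R√(Δφ²+q²Δλ²) = 11437.7 km
Excess = 11437.7 − 10727.6 = 710.1 ≈ 710 km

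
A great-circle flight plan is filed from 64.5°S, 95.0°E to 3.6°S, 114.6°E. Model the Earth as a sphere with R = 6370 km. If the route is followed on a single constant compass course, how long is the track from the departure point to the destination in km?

Δψ = ln[tan(π/4+φ₂/2)/tan(π/4+φ₁/2)] = +1.4231;  Δφ = +1.0629 rad,  Δλ = +0.3421 rad
q = Δφ/Δψ = 0.7469
d = R·√(Δφ² + q²Δλ²) = 6370·1.09318 = 6964 km

6964 km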